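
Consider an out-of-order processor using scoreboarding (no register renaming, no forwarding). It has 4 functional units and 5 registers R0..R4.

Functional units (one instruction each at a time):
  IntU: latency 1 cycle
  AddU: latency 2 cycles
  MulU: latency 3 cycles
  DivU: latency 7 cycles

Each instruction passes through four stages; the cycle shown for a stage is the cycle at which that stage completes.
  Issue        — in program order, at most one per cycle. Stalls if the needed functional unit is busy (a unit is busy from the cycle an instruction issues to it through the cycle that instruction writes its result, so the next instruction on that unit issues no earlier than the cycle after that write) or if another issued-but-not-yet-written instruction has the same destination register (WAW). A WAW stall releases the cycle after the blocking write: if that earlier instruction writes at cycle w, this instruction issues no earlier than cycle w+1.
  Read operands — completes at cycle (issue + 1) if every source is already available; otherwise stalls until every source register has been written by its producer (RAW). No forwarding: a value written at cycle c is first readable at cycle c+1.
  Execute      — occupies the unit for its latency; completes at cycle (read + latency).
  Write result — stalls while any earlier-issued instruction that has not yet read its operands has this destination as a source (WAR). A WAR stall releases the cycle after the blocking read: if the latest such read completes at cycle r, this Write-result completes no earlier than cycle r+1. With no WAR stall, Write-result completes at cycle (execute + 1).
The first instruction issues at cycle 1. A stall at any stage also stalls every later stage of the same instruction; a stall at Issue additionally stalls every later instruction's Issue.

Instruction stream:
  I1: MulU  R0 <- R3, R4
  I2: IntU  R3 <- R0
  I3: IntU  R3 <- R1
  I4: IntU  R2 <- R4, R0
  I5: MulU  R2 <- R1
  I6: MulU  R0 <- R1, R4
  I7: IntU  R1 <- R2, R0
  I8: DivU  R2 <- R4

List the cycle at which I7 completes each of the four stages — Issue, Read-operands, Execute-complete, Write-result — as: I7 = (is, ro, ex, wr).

  I1 | 1 | 2 | 5 | 6
  I2 | 2 | 7 | 8 | 9   RAW R0: wait I1 write@6
  I3 | 10 | 11 | 12 | 13   struct: IntU busy until I2 writes@9
  I4 | 14 | 15 | 16 | 17   struct: IntU busy until I3 writes@13
  I5 | 18 | 19 | 22 | 23   WAW R2: wait I4 write@17
  I6 | 24 | 25 | 28 | 29   struct: MulU busy until I5 writes@23
  I7 | 25 | 30 | 31 | 32   RAW R0: wait I6 write@29
  I8 | 26 | 27 | 34 | 35

I7 = (25, 30, 31, 32)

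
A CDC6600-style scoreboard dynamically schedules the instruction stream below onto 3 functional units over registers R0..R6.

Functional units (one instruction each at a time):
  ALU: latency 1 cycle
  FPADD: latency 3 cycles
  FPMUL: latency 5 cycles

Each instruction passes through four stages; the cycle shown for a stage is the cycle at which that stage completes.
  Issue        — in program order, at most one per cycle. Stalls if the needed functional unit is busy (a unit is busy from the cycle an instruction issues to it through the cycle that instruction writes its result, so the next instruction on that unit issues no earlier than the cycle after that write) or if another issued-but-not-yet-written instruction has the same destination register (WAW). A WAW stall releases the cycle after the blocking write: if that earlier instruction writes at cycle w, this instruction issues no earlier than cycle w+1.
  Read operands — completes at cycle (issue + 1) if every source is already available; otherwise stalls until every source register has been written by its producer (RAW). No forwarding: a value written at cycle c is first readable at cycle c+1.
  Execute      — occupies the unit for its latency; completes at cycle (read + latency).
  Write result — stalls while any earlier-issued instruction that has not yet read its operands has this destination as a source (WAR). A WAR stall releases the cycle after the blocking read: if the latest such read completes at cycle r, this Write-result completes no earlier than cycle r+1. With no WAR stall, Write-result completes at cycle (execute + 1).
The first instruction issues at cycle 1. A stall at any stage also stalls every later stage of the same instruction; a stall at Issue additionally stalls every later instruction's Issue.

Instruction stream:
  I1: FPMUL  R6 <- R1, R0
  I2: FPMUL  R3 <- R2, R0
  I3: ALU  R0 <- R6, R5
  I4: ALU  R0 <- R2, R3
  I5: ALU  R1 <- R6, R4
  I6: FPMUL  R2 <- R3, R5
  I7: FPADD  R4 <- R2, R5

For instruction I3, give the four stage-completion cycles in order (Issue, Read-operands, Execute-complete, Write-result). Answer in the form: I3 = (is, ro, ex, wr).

I3 = (10, 11, 12, 13)

1) issue 1, read 2, done 7, write 8
2) issue 9, read 10, done 15, write 16  <struct: FPMUL busy until I1 writes@8>
3) issue 10, read 11, done 12, write 13
4) issue 14, read 17, done 18, write 19  <struct: ALU busy until I3 writes@13 / RAW R3: wait I2 write@16>
5) issue 20, read 21, done 22, write 23  <struct: ALU busy until I4 writes@19>
6) issue 21, read 22, done 27, write 28
7) issue 22, read 29, done 32, write 33  <RAW R2: wait I6 write@28>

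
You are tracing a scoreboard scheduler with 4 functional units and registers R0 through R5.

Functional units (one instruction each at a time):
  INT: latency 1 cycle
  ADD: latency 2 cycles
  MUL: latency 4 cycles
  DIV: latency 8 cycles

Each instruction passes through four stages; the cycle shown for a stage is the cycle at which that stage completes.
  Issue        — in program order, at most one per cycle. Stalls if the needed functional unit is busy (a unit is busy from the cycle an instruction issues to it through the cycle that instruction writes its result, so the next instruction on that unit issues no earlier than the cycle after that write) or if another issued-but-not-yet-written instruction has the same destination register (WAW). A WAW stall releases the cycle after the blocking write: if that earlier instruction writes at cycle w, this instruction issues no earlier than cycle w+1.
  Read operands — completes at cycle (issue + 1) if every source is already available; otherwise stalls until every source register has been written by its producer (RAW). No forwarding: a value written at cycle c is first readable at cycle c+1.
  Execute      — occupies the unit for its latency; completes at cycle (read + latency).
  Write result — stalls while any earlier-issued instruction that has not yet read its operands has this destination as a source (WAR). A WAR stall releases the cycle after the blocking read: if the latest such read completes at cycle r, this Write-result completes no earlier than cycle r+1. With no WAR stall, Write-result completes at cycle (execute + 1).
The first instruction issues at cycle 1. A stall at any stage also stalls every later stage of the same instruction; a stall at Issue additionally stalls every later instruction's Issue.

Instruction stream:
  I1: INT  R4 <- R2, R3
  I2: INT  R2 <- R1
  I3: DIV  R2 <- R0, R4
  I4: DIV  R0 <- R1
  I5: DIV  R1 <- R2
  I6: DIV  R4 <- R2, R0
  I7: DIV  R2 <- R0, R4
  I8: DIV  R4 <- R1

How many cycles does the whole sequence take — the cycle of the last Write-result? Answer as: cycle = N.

cycle = 74

I1 -> (1, 2, 3, 4)
I2 -> (5, 6, 7, 8)  // struct: INT busy until I1 writes@4
I3 -> (9, 10, 18, 19)  // WAW R2: wait I2 write@8
I4 -> (20, 21, 29, 30)  // struct: DIV busy until I3 writes@19
I5 -> (31, 32, 40, 41)  // struct: DIV busy until I4 writes@30
I6 -> (42, 43, 51, 52)  // struct: DIV busy until I5 writes@41
I7 -> (53, 54, 62, 63)  // struct: DIV busy until I6 writes@52
I8 -> (64, 65, 73, 74)  // struct: DIV busy until I7 writes@63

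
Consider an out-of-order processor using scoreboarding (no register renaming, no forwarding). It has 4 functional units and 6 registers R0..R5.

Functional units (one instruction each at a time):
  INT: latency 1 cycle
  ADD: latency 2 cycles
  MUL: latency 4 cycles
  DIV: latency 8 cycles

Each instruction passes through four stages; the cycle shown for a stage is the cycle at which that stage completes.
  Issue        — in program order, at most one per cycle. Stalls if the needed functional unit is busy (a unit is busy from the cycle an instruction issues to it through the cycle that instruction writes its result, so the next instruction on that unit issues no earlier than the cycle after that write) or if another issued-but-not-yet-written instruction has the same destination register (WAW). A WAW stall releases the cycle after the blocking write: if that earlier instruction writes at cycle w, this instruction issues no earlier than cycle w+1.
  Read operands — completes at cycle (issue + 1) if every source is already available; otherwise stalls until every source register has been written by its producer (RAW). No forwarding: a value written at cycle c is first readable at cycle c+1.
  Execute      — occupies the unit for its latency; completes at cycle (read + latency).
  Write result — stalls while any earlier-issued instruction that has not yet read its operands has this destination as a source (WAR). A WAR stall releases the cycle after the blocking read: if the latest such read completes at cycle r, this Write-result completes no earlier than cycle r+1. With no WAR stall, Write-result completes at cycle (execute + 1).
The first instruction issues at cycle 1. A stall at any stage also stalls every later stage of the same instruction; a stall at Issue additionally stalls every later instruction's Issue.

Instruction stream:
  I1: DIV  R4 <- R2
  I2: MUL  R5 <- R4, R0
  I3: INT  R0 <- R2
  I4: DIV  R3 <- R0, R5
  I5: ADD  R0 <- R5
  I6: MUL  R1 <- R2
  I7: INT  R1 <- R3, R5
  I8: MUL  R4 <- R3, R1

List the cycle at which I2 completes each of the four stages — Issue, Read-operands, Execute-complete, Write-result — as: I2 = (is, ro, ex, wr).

I2 = (2, 12, 16, 17)

[1] I1 dispatched to DIV
[2] I1 operands ready; I2 dispatched to MUL
[3] I3 dispatched to INT
[4] I3 operands ready
[5] I3 complete
[10] I1 complete
[11] R4←I1
[12] I2 operands ready; I4 dispatched to DIV
[13] R0←I3
[14] I5 dispatched to ADD
[16] I2 complete
[17] R5←I2
[18] I4 operands ready; I5 operands ready; I6 dispatched to MUL
[19] I6 operands ready
[20] I5 complete
[21] R0←I5
[23] I6 complete
[24] R1←I6
[25] I7 dispatched to INT
[26] I4 complete; I8 dispatched to MUL
[27] R3←I4
[28] I7 operands ready
[29] I7 complete
[30] R1←I7
[31] I8 operands ready
[35] I8 complete
[36] R4←I8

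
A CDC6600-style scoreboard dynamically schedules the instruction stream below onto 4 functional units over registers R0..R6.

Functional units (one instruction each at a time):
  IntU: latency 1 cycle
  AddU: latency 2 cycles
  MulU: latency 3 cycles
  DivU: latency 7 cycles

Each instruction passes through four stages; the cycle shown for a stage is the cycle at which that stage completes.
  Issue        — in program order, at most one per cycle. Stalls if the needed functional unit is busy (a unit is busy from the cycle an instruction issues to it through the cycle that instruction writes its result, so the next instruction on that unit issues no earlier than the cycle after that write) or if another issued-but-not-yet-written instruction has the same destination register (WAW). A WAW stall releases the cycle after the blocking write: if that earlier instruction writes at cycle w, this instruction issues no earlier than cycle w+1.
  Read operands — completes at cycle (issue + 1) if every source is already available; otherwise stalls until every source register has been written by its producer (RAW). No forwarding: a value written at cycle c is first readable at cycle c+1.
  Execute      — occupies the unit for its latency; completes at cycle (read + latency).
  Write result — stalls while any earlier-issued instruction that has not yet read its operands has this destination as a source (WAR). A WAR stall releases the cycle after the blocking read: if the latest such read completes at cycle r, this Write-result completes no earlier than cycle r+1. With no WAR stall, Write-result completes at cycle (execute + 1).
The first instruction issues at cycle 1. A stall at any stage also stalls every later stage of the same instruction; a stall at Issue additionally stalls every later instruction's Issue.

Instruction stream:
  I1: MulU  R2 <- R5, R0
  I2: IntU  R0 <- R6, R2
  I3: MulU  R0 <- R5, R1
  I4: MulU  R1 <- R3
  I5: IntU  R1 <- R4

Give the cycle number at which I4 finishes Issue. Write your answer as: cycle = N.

I1  is:1  ro:2  ex:5  wr:6
I2  is:2  ro:7  ex:8  wr:9  — RAW R2: wait I1 write@6
I3  is:10  ro:11  ex:14  wr:15  — WAW R0: wait I2 write@9
I4  is:16  ro:17  ex:20  wr:21  — struct: MulU busy until I3 writes@15
I5  is:22  ro:23  ex:24  wr:25  — WAW R1: wait I4 write@21

cycle = 16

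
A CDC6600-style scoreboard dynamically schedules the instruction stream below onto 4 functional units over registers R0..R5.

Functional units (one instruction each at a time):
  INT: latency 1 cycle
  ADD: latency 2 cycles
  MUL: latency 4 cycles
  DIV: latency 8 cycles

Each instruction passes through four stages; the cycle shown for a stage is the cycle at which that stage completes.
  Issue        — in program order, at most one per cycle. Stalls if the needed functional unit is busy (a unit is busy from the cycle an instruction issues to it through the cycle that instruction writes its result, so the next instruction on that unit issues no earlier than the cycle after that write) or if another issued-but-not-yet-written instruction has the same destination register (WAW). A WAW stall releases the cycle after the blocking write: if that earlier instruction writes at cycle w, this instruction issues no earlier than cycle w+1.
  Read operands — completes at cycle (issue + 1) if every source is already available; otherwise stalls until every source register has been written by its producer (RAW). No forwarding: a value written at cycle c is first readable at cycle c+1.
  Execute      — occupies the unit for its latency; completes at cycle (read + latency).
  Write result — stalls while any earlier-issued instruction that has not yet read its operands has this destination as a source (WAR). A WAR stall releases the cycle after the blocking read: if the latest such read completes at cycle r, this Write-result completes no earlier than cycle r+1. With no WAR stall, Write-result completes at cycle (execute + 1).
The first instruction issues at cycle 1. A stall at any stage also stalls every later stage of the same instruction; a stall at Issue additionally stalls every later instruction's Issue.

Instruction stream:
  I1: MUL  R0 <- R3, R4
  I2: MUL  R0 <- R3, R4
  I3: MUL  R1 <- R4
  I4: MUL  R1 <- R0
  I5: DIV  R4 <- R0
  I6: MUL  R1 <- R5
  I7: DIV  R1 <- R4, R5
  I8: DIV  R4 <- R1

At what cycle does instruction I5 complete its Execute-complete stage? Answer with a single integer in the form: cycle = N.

cycle = 32

cycle 1: I1→MUL
cycle 2: I1 RO
cycle 6: I1 EX
cycle 7: I1 WR R0
cycle 8: I2→MUL
cycle 9: I2 RO
cycle 13: I2 EX
cycle 14: I2 WR R0
cycle 15: I3→MUL
cycle 16: I3 RO
cycle 20: I3 EX
cycle 21: I3 WR R1
cycle 22: I4→MUL
cycle 23: I4 RO, I5→DIV
cycle 24: I5 RO
cycle 27: I4 EX
cycle 28: I4 WR R1
cycle 29: I6→MUL
cycle 30: I6 RO
cycle 32: I5 EX
cycle 33: I5 WR R4
cycle 34: I6 EX
cycle 35: I6 WR R1
cycle 36: I7→DIV
cycle 37: I7 RO
cycle 45: I7 EX
cycle 46: I7 WR R1
cycle 47: I8→DIV
cycle 48: I8 RO
cycle 56: I8 EX
cycle 57: I8 WR R4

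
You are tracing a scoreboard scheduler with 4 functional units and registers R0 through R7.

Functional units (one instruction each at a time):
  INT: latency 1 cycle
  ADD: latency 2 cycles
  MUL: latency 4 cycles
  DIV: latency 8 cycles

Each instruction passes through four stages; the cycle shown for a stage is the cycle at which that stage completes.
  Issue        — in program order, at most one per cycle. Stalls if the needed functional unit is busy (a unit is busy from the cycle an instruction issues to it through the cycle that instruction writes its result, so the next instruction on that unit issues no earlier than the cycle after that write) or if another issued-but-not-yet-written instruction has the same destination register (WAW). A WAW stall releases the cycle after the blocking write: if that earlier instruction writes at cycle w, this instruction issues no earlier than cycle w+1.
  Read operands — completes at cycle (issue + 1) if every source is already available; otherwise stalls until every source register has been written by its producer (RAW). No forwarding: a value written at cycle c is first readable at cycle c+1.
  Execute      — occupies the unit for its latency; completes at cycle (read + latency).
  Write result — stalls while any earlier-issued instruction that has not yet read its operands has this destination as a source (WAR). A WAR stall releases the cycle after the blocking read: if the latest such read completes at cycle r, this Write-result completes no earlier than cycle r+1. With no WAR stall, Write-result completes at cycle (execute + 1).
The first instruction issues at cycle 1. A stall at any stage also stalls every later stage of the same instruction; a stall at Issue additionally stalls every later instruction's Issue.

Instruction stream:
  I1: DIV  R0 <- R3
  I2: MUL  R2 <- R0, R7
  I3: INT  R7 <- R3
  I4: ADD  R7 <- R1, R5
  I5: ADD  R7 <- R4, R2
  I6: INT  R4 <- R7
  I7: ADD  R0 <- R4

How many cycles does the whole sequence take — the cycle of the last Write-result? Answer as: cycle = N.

cycle = 30

c1: I1 issues→DIV
c2: I1 reads · I2 issues→MUL
c3: I3 issues→INT
c4: I3 reads
c5: I3 exec-done
c10: I1 exec-done
c11: I1 writes R0
c12: I2 reads
c13: I3 writes R7
c14: I4 issues→ADD
c15: I4 reads
c16: I2 exec-done
c17: I2 writes R2 · I4 exec-done
c18: I4 writes R7
c19: I5 issues→ADD
c20: I5 reads · I6 issues→INT
c22: I5 exec-done
c23: I5 writes R7
c24: I6 reads · I7 issues→ADD
c25: I6 exec-done
c26: I6 writes R4
c27: I7 reads
c29: I7 exec-done
c30: I7 writes R0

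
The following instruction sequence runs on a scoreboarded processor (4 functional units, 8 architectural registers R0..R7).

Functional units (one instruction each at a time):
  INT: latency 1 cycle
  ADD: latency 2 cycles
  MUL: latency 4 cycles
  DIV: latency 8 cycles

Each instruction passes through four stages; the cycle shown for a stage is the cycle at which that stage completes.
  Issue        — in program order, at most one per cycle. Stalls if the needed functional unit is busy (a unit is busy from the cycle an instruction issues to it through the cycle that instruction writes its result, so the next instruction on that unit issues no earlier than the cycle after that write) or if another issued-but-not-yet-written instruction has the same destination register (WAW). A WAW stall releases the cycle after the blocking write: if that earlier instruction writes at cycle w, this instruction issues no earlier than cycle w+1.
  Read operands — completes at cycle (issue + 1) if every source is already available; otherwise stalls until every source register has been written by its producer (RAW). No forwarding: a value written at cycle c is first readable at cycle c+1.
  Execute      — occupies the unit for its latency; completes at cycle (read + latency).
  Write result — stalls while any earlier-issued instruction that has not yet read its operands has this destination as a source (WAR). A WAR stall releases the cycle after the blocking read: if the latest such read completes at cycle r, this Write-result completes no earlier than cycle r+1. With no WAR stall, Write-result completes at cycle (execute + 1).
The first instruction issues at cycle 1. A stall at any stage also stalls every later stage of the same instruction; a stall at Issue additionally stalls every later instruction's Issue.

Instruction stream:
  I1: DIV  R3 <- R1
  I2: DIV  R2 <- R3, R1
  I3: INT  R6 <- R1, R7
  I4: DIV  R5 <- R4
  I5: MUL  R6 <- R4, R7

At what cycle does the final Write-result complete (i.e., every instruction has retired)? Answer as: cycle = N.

cycle = 33

cycle 1: I1→DIV
cycle 2: I1 RO
cycle 10: I1 EX
cycle 11: I1 WR R3
cycle 12: I2→DIV
cycle 13: I2 RO · I3→INT
cycle 14: I3 RO
cycle 15: I3 EX
cycle 16: I3 WR R6
cycle 21: I2 EX
cycle 22: I2 WR R2
cycle 23: I4→DIV
cycle 24: I4 RO · I5→MUL
cycle 25: I5 RO
cycle 29: I5 EX
cycle 30: I5 WR R6
cycle 32: I4 EX
cycle 33: I4 WR R5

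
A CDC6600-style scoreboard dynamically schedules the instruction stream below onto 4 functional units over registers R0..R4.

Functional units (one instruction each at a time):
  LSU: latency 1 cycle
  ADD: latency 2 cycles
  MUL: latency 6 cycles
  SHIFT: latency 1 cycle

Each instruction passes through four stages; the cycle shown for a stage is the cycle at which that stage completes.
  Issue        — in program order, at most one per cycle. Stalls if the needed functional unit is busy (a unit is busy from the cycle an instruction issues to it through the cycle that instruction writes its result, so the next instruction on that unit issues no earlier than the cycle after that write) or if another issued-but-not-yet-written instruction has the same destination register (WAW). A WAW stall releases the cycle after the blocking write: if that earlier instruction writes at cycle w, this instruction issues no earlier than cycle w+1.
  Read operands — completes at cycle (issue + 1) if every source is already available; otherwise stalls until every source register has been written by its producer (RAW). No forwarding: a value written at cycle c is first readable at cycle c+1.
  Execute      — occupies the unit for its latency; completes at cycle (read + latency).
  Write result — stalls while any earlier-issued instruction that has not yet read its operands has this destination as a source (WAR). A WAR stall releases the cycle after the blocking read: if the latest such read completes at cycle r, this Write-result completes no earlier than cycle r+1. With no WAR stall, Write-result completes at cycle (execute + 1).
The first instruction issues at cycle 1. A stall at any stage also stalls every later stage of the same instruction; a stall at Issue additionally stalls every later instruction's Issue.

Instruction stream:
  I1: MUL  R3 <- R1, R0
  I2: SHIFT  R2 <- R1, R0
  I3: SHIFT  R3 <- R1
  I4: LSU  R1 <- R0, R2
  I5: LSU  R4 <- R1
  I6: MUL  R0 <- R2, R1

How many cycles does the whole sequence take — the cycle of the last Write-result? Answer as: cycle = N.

c1: I1→MUL
c2: I1 RO · I2→SHIFT
c3: I2 RO
c4: I2 EX
c5: I2 WR R2
c8: I1 EX
c9: I1 WR R3
c10: I3→SHIFT
c11: I3 RO · I4→LSU
c12: I3 EX · I4 RO
c13: I3 WR R3 · I4 EX
c14: I4 WR R1
c15: I5→LSU
c16: I5 RO · I6→MUL
c17: I5 EX · I6 RO
c18: I5 WR R4
c23: I6 EX
c24: I6 WR R0

cycle = 24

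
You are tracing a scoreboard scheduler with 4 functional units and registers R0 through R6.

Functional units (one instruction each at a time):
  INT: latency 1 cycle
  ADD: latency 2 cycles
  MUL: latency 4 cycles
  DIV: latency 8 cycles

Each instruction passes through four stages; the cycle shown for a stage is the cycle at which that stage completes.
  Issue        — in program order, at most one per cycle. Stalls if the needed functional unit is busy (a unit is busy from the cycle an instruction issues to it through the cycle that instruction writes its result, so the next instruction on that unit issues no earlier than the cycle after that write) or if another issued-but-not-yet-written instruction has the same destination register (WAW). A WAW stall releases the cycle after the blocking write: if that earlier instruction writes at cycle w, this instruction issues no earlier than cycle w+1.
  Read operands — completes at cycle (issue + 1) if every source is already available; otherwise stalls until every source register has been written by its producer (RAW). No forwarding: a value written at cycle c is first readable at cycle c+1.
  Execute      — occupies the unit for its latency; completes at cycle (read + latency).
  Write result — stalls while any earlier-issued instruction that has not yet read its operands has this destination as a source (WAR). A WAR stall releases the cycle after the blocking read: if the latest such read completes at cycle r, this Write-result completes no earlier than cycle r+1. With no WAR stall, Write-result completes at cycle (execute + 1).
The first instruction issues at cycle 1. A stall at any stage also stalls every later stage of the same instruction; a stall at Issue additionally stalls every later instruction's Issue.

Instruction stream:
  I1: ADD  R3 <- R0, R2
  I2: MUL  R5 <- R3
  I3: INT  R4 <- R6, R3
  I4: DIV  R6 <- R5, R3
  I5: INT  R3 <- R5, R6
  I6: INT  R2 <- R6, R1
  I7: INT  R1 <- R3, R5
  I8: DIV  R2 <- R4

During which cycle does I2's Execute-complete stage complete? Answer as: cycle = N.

t=1  I1 issues→ADD
t=2  I1 reads; I2 issues→MUL
t=3  I3 issues→INT
t=4  I1 exec-done; I4 issues→DIV
t=5  I1 writes R3
t=6  I2 reads; I3 reads
t=7  I3 exec-done
t=8  I3 writes R4
t=9  I5 issues→INT
t=10  I2 exec-done
t=11  I2 writes R5
t=12  I4 reads
t=20  I4 exec-done
t=21  I4 writes R6
t=22  I5 reads
t=23  I5 exec-done
t=24  I5 writes R3
t=25  I6 issues→INT
t=26  I6 reads
t=27  I6 exec-done
t=28  I6 writes R2
t=29  I7 issues→INT
t=30  I7 reads; I8 issues→DIV
t=31  I7 exec-done; I8 reads
t=32  I7 writes R1
t=39  I8 exec-done
t=40  I8 writes R2

cycle = 10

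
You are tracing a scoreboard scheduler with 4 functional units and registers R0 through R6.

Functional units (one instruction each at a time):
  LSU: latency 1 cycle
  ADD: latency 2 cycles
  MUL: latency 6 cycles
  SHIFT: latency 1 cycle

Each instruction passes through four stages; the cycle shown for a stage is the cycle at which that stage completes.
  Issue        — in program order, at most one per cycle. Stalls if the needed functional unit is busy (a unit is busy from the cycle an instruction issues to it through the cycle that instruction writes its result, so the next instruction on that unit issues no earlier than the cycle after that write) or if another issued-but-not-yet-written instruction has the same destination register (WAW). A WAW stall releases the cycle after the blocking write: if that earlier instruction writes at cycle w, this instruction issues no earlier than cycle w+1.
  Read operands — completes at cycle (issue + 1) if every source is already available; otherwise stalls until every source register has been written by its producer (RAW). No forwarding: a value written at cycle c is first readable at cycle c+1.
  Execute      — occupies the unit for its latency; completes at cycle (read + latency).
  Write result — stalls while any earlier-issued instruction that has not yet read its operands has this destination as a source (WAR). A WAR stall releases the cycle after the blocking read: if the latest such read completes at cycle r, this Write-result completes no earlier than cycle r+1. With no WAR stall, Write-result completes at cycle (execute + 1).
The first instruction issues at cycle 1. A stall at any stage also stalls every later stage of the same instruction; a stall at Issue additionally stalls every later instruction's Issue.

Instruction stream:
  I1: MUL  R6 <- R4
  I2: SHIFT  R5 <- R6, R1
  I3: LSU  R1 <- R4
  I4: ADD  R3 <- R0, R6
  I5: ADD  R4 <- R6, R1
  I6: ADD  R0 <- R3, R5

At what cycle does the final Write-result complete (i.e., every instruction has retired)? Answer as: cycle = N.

[1] issue I1 (MUL)
[2] I1 read-ops, issue I2 (SHIFT)
[3] issue I3 (LSU)
[4] I3 read-ops, issue I4 (ADD)
[5] I3 finished on LSU
[8] I1 finished on MUL
[9] I1→R6
[10] I2 read-ops, I4 read-ops
[11] I2 finished on SHIFT, I3→R1
[12] I2→R5, I4 finished on ADD
[13] I4→R3
[14] issue I5 (ADD)
[15] I5 read-ops
[17] I5 finished on ADD
[18] I5→R4
[19] issue I6 (ADD)
[20] I6 read-ops
[22] I6 finished on ADD
[23] I6→R0

cycle = 23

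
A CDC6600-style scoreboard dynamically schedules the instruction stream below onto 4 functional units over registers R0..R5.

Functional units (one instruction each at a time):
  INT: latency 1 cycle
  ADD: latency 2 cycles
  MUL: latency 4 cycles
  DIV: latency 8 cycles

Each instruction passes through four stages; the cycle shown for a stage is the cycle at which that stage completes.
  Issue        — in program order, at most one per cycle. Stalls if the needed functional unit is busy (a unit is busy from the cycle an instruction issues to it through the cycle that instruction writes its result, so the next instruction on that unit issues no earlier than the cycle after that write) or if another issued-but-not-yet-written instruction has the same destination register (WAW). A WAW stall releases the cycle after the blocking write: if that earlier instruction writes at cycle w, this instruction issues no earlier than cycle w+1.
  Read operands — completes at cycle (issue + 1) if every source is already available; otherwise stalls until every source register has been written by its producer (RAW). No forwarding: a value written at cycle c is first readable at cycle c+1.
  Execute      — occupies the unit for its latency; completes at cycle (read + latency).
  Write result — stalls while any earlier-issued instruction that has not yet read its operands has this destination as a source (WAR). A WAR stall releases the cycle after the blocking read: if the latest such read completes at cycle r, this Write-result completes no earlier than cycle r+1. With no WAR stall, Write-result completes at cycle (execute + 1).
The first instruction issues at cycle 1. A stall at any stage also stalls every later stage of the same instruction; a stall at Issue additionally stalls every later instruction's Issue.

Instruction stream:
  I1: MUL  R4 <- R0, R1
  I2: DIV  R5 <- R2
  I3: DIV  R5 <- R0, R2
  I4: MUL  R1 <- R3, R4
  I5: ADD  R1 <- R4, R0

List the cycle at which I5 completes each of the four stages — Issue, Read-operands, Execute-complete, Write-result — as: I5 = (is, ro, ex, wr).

I1  is:1  ro:2  ex:6  wr:7
I2  is:2  ro:3  ex:11  wr:12
I3  is:13  ro:14  ex:22  wr:23  — struct: DIV busy until I2 writes@12
I4  is:14  ro:15  ex:19  wr:20
I5  is:21  ro:22  ex:24  wr:25  — WAW R1: wait I4 write@20

I5 = (21, 22, 24, 25)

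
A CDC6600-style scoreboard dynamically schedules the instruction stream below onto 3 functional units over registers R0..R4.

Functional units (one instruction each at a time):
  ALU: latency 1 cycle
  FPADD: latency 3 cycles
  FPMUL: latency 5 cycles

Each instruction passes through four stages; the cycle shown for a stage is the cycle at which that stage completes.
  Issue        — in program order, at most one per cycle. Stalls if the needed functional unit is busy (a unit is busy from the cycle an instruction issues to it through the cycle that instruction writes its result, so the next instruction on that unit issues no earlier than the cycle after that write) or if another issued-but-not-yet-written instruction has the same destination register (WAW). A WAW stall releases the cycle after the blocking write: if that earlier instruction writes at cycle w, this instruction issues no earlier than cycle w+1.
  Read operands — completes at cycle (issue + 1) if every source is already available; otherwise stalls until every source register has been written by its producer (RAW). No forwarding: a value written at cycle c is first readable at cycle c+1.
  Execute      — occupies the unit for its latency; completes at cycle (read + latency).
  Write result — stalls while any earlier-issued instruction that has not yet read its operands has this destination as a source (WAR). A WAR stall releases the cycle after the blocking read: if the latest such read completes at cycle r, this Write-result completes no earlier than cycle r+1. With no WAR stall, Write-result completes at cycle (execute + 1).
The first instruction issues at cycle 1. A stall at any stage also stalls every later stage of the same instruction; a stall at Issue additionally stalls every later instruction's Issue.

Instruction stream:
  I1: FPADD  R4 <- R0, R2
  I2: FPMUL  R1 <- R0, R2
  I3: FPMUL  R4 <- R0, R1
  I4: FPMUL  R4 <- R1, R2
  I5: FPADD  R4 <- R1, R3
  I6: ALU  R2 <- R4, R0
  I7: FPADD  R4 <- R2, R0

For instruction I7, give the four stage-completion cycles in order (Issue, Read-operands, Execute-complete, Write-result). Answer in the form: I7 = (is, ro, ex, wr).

I7 = (32, 35, 38, 39)

t=1  I1 issues→FPADD
t=2  I1 reads, I2 issues→FPMUL
t=3  I2 reads
t=5  I1 exec-done
t=6  I1 writes R4
t=8  I2 exec-done
t=9  I2 writes R1
t=10  I3 issues→FPMUL
t=11  I3 reads
t=16  I3 exec-done
t=17  I3 writes R4
t=18  I4 issues→FPMUL
t=19  I4 reads
t=24  I4 exec-done
t=25  I4 writes R4
t=26  I5 issues→FPADD
t=27  I5 reads, I6 issues→ALU
t=30  I5 exec-done
t=31  I5 writes R4
t=32  I6 reads, I7 issues→FPADD
t=33  I6 exec-done
t=34  I6 writes R2
t=35  I7 reads
t=38  I7 exec-done
t=39  I7 writes R4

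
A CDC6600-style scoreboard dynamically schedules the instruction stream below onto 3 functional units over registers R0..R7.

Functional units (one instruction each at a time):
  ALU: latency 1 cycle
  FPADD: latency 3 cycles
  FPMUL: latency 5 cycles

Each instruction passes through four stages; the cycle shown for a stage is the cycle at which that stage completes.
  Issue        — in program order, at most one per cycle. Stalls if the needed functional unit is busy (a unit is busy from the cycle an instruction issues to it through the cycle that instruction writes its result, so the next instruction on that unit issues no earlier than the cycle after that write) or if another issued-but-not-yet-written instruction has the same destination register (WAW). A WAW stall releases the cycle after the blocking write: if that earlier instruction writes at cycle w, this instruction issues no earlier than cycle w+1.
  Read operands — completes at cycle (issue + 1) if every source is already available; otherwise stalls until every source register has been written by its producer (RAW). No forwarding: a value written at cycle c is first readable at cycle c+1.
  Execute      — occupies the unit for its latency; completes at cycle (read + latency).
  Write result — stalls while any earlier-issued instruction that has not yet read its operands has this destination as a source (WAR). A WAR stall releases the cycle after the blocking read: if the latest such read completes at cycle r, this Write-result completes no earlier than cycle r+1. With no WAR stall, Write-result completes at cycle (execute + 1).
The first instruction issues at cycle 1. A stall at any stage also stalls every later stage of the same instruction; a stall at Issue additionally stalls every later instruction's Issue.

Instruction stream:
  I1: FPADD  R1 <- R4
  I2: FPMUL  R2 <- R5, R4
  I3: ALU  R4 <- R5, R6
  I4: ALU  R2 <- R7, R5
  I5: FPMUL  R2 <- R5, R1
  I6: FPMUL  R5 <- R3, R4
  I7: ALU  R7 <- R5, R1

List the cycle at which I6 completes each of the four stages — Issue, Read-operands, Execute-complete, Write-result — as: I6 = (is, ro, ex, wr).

I6 = (22, 23, 28, 29)

I1: IS=1 RO=2 EX=5 WR=6
I2: IS=2 RO=3 EX=8 WR=9
I3: IS=3 RO=4 EX=5 WR=6
I4: IS=10 RO=11 EX=12 WR=13  [WAW R2: wait I2 write@9]
I5: IS=14 RO=15 EX=20 WR=21  [WAW R2: wait I4 write@13]
I6: IS=22 RO=23 EX=28 WR=29  [struct: FPMUL busy until I5 writes@21]
I7: IS=23 RO=30 EX=31 WR=32  [RAW R5: wait I6 write@29]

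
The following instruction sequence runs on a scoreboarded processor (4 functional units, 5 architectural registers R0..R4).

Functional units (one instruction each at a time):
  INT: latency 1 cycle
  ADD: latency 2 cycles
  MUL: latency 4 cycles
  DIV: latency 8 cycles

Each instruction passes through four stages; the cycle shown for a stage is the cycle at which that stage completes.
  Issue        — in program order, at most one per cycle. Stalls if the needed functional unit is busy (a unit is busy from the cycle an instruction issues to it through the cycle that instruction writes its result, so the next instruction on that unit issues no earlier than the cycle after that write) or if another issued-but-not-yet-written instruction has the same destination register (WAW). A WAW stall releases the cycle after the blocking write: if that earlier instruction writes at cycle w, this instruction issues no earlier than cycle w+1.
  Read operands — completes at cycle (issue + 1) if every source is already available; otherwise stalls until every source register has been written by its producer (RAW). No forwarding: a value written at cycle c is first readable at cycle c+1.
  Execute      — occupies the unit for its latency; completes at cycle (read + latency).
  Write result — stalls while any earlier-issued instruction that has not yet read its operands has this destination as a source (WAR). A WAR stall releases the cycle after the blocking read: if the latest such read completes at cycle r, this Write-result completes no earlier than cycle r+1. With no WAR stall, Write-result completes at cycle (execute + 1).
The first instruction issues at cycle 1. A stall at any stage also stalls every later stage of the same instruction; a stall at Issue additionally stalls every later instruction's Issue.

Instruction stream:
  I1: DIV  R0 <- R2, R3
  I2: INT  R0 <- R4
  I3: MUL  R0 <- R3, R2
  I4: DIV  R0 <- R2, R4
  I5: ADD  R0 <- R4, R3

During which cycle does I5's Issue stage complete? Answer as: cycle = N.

cycle = 34

I1  is:1  ro:2  ex:10  wr:11
I2  is:12  ro:13  ex:14  wr:15  — WAW R0: wait I1 write@11
I3  is:16  ro:17  ex:21  wr:22  — WAW R0: wait I2 write@15
I4  is:23  ro:24  ex:32  wr:33  — WAW R0: wait I3 write@22
I5  is:34  ro:35  ex:37  wr:38  — WAW R0: wait I4 write@33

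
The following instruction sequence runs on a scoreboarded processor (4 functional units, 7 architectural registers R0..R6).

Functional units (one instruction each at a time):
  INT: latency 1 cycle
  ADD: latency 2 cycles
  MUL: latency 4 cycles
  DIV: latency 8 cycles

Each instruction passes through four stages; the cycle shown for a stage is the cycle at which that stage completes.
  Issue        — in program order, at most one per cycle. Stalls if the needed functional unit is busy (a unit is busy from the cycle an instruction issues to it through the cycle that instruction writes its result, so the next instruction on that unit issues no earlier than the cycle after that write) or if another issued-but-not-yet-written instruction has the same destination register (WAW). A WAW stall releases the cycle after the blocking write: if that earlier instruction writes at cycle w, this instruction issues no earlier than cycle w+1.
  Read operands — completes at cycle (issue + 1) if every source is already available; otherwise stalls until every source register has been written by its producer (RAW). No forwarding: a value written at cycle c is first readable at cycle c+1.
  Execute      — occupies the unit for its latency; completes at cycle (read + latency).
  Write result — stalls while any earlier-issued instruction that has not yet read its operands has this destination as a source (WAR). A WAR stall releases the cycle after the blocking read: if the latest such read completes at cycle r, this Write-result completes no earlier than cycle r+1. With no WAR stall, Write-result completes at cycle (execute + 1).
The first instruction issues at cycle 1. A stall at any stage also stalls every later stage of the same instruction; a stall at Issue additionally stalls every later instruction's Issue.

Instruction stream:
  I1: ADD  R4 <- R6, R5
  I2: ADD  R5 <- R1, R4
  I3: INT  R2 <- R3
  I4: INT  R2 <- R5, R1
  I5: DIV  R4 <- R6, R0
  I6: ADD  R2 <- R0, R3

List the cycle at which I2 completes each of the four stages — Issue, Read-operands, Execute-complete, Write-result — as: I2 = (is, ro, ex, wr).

[1] I1 issues→ADD
[2] I1 reads
[4] I1 exec-done
[5] I1 writes R4
[6] I2 issues→ADD
[7] I2 reads · I3 issues→INT
[8] I3 reads
[9] I2 exec-done · I3 exec-done
[10] I2 writes R5 · I3 writes R2
[11] I4 issues→INT
[12] I4 reads · I5 issues→DIV
[13] I4 exec-done · I5 reads
[14] I4 writes R2
[15] I6 issues→ADD
[16] I6 reads
[18] I6 exec-done
[19] I6 writes R2
[21] I5 exec-done
[22] I5 writes R4

I2 = (6, 7, 9, 10)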